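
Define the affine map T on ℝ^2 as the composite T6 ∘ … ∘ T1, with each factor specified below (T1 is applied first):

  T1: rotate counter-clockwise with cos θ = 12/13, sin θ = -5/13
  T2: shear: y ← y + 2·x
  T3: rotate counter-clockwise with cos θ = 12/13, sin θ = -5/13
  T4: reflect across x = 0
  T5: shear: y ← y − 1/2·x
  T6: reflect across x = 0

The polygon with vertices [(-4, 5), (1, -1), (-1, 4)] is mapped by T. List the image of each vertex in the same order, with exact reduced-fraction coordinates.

image vertices: (-106/169, 470/169), (69/169, -73/338), (441/169, 2017/338)

T1 rotate counter-clockwise with cos θ = 12/13, sin θ = -5/13: (-4, 5) → (-23/13, 80/13); (1, -1) → (7/13, -17/13); (-1, 4) → (8/13, 53/13)
T2 shear: y ← y + 2·x: (-23/13, 80/13) → (-23/13, 34/13); (7/13, -17/13) → (7/13, -3/13); (8/13, 53/13) → (8/13, 69/13)
T3 rotate counter-clockwise with cos θ = 12/13, sin θ = -5/13: (-23/13, 34/13) → (-106/169, 523/169); (7/13, -3/13) → (69/169, -71/169); (8/13, 69/13) → (441/169, 788/169)
T4 reflect across x = 0: (-106/169, 523/169) → (106/169, 523/169); (69/169, -71/169) → (-69/169, -71/169); (441/169, 788/169) → (-441/169, 788/169)
T5 shear: y ← y − 1/2·x: (106/169, 523/169) → (106/169, 470/169); (-69/169, -71/169) → (-69/169, -73/338); (-441/169, 788/169) → (-441/169, 2017/338)
T6 reflect across x = 0: (106/169, 470/169) → (-106/169, 470/169); (-69/169, -73/338) → (69/169, -73/338); (-441/169, 2017/338) → (441/169, 2017/338)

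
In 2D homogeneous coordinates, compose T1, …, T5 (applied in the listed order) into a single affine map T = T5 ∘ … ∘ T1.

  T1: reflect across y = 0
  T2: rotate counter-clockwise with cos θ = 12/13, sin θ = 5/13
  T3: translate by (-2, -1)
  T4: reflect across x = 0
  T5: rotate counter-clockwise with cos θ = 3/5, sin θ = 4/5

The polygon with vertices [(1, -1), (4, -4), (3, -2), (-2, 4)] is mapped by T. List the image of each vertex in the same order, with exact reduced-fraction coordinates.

image vertices: (41/65, 88/65), (-226/65, 157/65), (-8/5, 6/5), (374/65, -93/65)

T1 reflect across y = 0: (1, -1) → (1, 1); (4, -4) → (4, 4); (3, -2) → (3, 2); (-2, 4) → (-2, -4)
T2 rotate counter-clockwise with cos θ = 12/13, sin θ = 5/13: (1, 1) → (7/13, 17/13); (4, 4) → (28/13, 68/13); (3, 2) → (2, 3); (-2, -4) → (-4/13, -58/13)
T3 translate by (-2, -1): (7/13, 17/13) → (-19/13, 4/13); (28/13, 68/13) → (2/13, 55/13); (2, 3) → (0, 2); (-4/13, -58/13) → (-30/13, -71/13)
T4 reflect across x = 0: (-19/13, 4/13) → (19/13, 4/13); (2/13, 55/13) → (-2/13, 55/13); (0, 2) → (0, 2); (-30/13, -71/13) → (30/13, -71/13)
T5 rotate counter-clockwise with cos θ = 3/5, sin θ = 4/5: (19/13, 4/13) → (41/65, 88/65); (-2/13, 55/13) → (-226/65, 157/65); (0, 2) → (-8/5, 6/5); (30/13, -71/13) → (374/65, -93/65)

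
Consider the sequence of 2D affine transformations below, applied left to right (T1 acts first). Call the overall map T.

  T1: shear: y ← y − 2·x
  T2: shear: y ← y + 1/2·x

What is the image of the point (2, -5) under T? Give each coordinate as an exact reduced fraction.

T(p) = (2, -8)

T1 shear: y ← y − 2·x: (2, -5) → (2, -9)
T2 shear: y ← y + 1/2·x: (2, -9) → (2, -8)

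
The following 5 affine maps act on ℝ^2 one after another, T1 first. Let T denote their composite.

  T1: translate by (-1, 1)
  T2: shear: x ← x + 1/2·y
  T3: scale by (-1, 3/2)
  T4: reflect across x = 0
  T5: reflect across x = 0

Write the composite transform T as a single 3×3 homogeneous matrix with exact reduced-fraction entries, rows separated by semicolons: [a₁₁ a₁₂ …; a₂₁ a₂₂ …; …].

T = [-1 -1/2 1/2; 0 3/2 3/2; 0 0 1]

T1 = [1 0 -1; 0 1 1; 0 0 1]
T2·T1 = [1 1/2 -1/2; 0 1 1; 0 0 1]
T3·…·T1 = [-1 -1/2 1/2; 0 3/2 3/2; 0 0 1]
T4·…·T1 = [1 1/2 -1/2; 0 3/2 3/2; 0 0 1]
T5·…·T1 = [-1 -1/2 1/2; 0 3/2 3/2; 0 0 1]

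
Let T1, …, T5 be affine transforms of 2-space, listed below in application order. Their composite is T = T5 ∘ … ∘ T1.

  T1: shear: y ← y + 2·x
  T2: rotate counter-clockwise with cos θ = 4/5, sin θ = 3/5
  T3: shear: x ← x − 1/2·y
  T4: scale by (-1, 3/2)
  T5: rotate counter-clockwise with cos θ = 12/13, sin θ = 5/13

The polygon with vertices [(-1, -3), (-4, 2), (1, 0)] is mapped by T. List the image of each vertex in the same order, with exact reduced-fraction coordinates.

image vertices: (-3/2, -81/10), (6/13, -748/65), (3/26, 471/130)

T1 shear: y ← y + 2·x: (-1, -3) → (-1, -5); (-4, 2) → (-4, -6); (1, 0) → (1, 2)
T2 rotate counter-clockwise with cos θ = 4/5, sin θ = 3/5: (-1, -5) → (11/5, -23/5); (-4, -6) → (2/5, -36/5); (1, 2) → (-2/5, 11/5)
T3 shear: x ← x − 1/2·y: (11/5, -23/5) → (9/2, -23/5); (2/5, -36/5) → (4, -36/5); (-2/5, 11/5) → (-3/2, 11/5)
T4 scale by (-1, 3/2): (9/2, -23/5) → (-9/2, -69/10); (4, -36/5) → (-4, -54/5); (-3/2, 11/5) → (3/2, 33/10)
T5 rotate counter-clockwise with cos θ = 12/13, sin θ = 5/13: (-9/2, -69/10) → (-3/2, -81/10); (-4, -54/5) → (6/13, -748/65); (3/2, 33/10) → (3/26, 471/130)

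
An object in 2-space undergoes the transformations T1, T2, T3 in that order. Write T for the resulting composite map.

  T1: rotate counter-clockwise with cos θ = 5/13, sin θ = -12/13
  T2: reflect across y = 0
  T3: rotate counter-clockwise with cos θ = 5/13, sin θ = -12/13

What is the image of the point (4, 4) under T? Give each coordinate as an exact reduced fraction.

T1 rotate counter-clockwise with cos θ = 5/13, sin θ = -12/13: (4, 4) → (68/13, -28/13)
T2 reflect across y = 0: (68/13, -28/13) → (68/13, 28/13)
T3 rotate counter-clockwise with cos θ = 5/13, sin θ = -12/13: (68/13, 28/13) → (4, -4)

T(p) = (4, -4)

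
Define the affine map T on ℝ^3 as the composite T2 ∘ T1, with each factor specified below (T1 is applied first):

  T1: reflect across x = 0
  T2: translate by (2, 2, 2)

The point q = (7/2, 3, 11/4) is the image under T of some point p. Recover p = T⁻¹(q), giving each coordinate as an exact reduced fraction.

p = (-3/2, 1, 3/4)

T1 = [-1 0 0 0; 0 1 0 0; 0 0 1 0; 0 0 0 1]
T2·T1 = [-1 0 0 2; 0 1 0 2; 0 0 1 2; 0 0 0 1]
det M = -1; M⁻¹ = [-1 0 0 2; 0 1 0 -2; 0 0 1 -2; 0 0 0 1]
M⁻¹ · (7/2, 3, 11/4)ᵀ = (-3/2, 1, 3/4)ᵀ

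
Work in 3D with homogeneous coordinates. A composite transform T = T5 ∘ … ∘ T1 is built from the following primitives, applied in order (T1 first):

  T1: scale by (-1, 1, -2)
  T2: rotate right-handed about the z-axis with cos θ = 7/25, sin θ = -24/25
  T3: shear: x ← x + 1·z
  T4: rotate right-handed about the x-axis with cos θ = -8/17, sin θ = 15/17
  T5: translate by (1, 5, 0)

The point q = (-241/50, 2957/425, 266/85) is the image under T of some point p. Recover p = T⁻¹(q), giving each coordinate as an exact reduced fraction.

T1 = [-1 0 0 0; 0 1 0 0; 0 0 -2 0; 0 0 0 1]
T2·T1 = [-7/25 24/25 0 0; 24/25 7/25 0 0; 0 0 -2 0; 0 0 0 1]
T3·…·T1 = [-7/25 24/25 -2 0; 24/25 7/25 0 0; 0 0 -2 0; 0 0 0 1]
T4·…·T1 = [-7/25 24/25 -2 0; -192/425 -56/425 30/17 0; 72/85 21/85 16/17 0; 0 0 0 1]
T5·…·T1 = [-7/25 24/25 -2 1; -192/425 -56/425 30/17 5; 72/85 21/85 16/17 0; 0 0 0 1]
det M = 2; M⁻¹ = [-7/25 -297/425 304/425 1604/425; 24/25 304/425 297/425 -1928/425; 0 15/34 4/17 -75/34; 0 0 0 1]
M⁻¹ · (-241/50, 2957/425, 266/85)ᵀ = (5/2, -2, 8/5)ᵀ

p = (5/2, -2, 8/5)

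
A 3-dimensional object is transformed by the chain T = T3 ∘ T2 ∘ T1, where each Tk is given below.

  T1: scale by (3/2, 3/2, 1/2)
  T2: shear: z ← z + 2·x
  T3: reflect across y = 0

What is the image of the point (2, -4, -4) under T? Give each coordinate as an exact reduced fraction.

T1 scale by (3/2, 3/2, 1/2): (2, -4, -4) → (3, -6, -2)
T2 shear: z ← z + 2·x: (3, -6, -2) → (3, -6, 4)
T3 reflect across y = 0: (3, -6, 4) → (3, 6, 4)

T(p) = (3, 6, 4)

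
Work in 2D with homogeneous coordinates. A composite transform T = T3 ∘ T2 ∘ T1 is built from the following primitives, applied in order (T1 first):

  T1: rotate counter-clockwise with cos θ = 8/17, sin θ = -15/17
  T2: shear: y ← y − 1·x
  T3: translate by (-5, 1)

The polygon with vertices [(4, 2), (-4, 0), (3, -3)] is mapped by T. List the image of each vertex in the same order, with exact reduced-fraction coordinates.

T1 rotate counter-clockwise with cos θ = 8/17, sin θ = -15/17: (4, 2) → (62/17, -44/17); (-4, 0) → (-32/17, 60/17); (3, -3) → (-21/17, -69/17)
T2 shear: y ← y − 1·x: (62/17, -44/17) → (62/17, -106/17); (-32/17, 60/17) → (-32/17, 92/17); (-21/17, -69/17) → (-21/17, -48/17)
T3 translate by (-5, 1): (62/17, -106/17) → (-23/17, -89/17); (-32/17, 92/17) → (-117/17, 109/17); (-21/17, -48/17) → (-106/17, -31/17)

image vertices: (-23/17, -89/17), (-117/17, 109/17), (-106/17, -31/17)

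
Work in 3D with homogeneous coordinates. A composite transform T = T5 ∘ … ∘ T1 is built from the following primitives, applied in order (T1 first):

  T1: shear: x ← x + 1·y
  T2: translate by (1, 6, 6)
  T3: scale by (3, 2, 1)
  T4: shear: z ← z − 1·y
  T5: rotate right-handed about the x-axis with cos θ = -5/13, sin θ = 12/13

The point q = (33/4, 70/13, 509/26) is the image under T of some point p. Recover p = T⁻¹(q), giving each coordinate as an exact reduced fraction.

T1 = [1 1 0 0; 0 1 0 0; 0 0 1 0; 0 0 0 1]
T2·T1 = [1 1 0 1; 0 1 0 6; 0 0 1 6; 0 0 0 1]
T3·…·T1 = [3 3 0 3; 0 2 0 12; 0 0 1 6; 0 0 0 1]
T4·…·T1 = [3 3 0 3; 0 2 0 12; 0 -2 1 -6; 0 0 0 1]
T5·…·T1 = [3 3 0 3; 0 14/13 -12/13 12/13; 0 34/13 -5/13 174/13; 0 0 0 1]
det M = 6; M⁻¹ = [1/3 5/26 -6/13 5; 0 -5/26 6/13 -6; 0 -17/13 7/13 -6; 0 0 0 1]
M⁻¹ · (33/4, 70/13, 509/26)ᵀ = (-1/4, 2, -5/2)ᵀ

p = (-1/4, 2, -5/2)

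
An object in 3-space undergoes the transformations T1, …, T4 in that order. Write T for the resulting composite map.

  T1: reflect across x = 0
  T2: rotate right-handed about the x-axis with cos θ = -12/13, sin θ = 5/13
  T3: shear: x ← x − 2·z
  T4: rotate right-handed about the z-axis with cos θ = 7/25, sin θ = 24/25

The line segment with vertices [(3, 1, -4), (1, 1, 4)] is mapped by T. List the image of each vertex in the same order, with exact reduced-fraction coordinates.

T1 reflect across x = 0: (3, 1, -4) → (-3, 1, -4); (1, 1, 4) → (-1, 1, 4)
T2 rotate right-handed about the x-axis with cos θ = -12/13, sin θ = 5/13: (-3, 1, -4) → (-3, 8/13, 53/13); (-1, 1, 4) → (-1, -32/13, -43/13)
T3 shear: x ← x − 2·z: (-3, 8/13, 53/13) → (-145/13, 8/13, 53/13); (-1, -32/13, -43/13) → (73/13, -32/13, -43/13)
T4 rotate right-handed about the z-axis with cos θ = 7/25, sin θ = 24/25: (-145/13, 8/13, 53/13) → (-1207/325, -3424/325, 53/13); (73/13, -32/13, -43/13) → (1279/325, 1528/325, -43/13)

image vertices: (-1207/325, -3424/325, 53/13), (1279/325, 1528/325, -43/13)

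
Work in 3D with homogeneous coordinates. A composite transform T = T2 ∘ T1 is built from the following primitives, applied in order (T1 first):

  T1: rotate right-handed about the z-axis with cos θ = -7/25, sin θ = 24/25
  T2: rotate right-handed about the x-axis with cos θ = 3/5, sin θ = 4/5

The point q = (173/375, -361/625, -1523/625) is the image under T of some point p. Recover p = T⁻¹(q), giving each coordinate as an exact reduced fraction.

p = (-7/3, 1/5, -1)

T1 = [-7/25 -24/25 0 0; 24/25 -7/25 0 0; 0 0 1 0; 0 0 0 1]
T2·T1 = [-7/25 -24/25 0 0; 72/125 -21/125 -4/5 0; 96/125 -28/125 3/5 0; 0 0 0 1]
det M = 1; M⁻¹ = [-7/25 72/125 96/125 0; -24/25 -21/125 -28/125 0; 0 -4/5 3/5 0; 0 0 0 1]
M⁻¹ · (173/375, -361/625, -1523/625)ᵀ = (-7/3, 1/5, -1)ᵀ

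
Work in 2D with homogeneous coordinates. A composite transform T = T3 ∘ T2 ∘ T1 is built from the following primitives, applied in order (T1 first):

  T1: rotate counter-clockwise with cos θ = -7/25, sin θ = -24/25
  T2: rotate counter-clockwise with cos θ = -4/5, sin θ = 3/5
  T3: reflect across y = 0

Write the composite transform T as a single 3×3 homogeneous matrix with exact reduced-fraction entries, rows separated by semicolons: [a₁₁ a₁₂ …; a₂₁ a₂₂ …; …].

T1 = [-7/25 24/25 0; -24/25 -7/25 0; 0 0 1]
T2·T1 = [4/5 -3/5 0; 3/5 4/5 0; 0 0 1]
T3·…·T1 = [4/5 -3/5 0; -3/5 -4/5 0; 0 0 1]

T = [4/5 -3/5 0; -3/5 -4/5 0; 0 0 1]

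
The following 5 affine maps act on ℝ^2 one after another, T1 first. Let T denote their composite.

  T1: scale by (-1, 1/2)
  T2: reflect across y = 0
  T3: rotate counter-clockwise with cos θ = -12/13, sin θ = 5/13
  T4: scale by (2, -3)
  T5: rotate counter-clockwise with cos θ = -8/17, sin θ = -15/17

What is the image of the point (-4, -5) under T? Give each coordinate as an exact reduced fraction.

T1 scale by (-1, 1/2): (-4, -5) → (4, -5/2)
T2 reflect across y = 0: (4, -5/2) → (4, 5/2)
T3 rotate counter-clockwise with cos θ = -12/13, sin θ = 5/13: (4, 5/2) → (-121/26, -10/13)
T4 scale by (2, -3): (-121/26, -10/13) → (-121/13, 30/13)
T5 rotate counter-clockwise with cos θ = -8/17, sin θ = -15/17: (-121/13, 30/13) → (1418/221, 1575/221)

T(p) = (1418/221, 1575/221)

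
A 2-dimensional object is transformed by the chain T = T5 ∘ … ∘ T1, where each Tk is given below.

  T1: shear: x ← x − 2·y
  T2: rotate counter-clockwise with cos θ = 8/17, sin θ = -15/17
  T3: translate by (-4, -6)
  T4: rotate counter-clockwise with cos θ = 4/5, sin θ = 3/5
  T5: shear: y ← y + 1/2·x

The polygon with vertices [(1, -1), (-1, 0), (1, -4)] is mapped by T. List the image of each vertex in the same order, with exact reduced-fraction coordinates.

image vertices: (229/85, -273/34), (-43/85, -239/34), (583/85, -381/34)

T1 shear: x ← x − 2·y: (1, -1) → (3, -1); (-1, 0) → (-1, 0); (1, -4) → (9, -4)
T2 rotate counter-clockwise with cos θ = 8/17, sin θ = -15/17: (3, -1) → (9/17, -53/17); (-1, 0) → (-8/17, 15/17); (9, -4) → (12/17, -167/17)
T3 translate by (-4, -6): (9/17, -53/17) → (-59/17, -155/17); (-8/17, 15/17) → (-76/17, -87/17); (12/17, -167/17) → (-56/17, -269/17)
T4 rotate counter-clockwise with cos θ = 4/5, sin θ = 3/5: (-59/17, -155/17) → (229/85, -797/85); (-76/17, -87/17) → (-43/85, -576/85); (-56/17, -269/17) → (583/85, -1244/85)
T5 shear: y ← y + 1/2·x: (229/85, -797/85) → (229/85, -273/34); (-43/85, -576/85) → (-43/85, -239/34); (583/85, -1244/85) → (583/85, -381/34)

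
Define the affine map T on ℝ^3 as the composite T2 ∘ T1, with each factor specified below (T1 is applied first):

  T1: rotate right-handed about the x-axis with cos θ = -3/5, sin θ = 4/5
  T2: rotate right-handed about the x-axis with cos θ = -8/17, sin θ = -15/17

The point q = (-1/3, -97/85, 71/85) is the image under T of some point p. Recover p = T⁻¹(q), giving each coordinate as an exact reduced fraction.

p = (-1/3, -1, 1)

T1 = [1 0 0 0; 0 -3/5 -4/5 0; 0 4/5 -3/5 0; 0 0 0 1]
T2·T1 = [1 0 0 0; 0 84/85 -13/85 0; 0 13/85 84/85 0; 0 0 0 1]
det M = 1; M⁻¹ = [1 0 0 0; 0 84/85 13/85 0; 0 -13/85 84/85 0; 0 0 0 1]
M⁻¹ · (-1/3, -97/85, 71/85)ᵀ = (-1/3, -1, 1)ᵀ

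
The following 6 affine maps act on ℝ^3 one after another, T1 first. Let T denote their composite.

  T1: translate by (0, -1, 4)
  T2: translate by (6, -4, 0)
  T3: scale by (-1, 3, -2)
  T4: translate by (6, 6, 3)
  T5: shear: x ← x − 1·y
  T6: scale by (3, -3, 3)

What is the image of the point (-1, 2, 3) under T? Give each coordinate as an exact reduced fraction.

T1 translate by (0, -1, 4): (-1, 2, 3) → (-1, 1, 7)
T2 translate by (6, -4, 0): (-1, 1, 7) → (5, -3, 7)
T3 scale by (-1, 3, -2): (5, -3, 7) → (-5, -9, -14)
T4 translate by (6, 6, 3): (-5, -9, -14) → (1, -3, -11)
T5 shear: x ← x − 1·y: (1, -3, -11) → (4, -3, -11)
T6 scale by (3, -3, 3): (4, -3, -11) → (12, 9, -33)

T(p) = (12, 9, -33)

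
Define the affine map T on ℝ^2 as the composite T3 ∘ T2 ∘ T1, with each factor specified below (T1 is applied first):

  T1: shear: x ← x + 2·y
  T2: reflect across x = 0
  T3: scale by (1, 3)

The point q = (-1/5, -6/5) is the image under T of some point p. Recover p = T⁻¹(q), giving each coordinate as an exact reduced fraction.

T1 = [1 2 0; 0 1 0; 0 0 1]
T2·T1 = [-1 -2 0; 0 1 0; 0 0 1]
T3·…·T1 = [-1 -2 0; 0 3 0; 0 0 1]
det M = -3; M⁻¹ = [-1 -2/3 0; 0 1/3 0; 0 0 1]
M⁻¹ · (-1/5, -6/5)ᵀ = (1, -2/5)ᵀ

p = (1, -2/5)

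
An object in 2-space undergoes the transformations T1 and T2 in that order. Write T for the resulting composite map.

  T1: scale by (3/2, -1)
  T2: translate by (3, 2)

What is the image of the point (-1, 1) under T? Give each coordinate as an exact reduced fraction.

T(p) = (3/2, 1)

T1 scale by (3/2, -1): (-1, 1) → (-3/2, -1)
T2 translate by (3, 2): (-3/2, -1) → (3/2, 1)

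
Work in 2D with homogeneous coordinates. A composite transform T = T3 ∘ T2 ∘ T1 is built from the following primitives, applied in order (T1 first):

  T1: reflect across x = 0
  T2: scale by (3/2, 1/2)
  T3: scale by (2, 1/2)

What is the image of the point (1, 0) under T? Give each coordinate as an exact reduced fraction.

T(p) = (-3, 0)

T1 reflect across x = 0: (1, 0) → (-1, 0)
T2 scale by (3/2, 1/2): (-1, 0) → (-3/2, 0)
T3 scale by (2, 1/2): (-3/2, 0) → (-3, 0)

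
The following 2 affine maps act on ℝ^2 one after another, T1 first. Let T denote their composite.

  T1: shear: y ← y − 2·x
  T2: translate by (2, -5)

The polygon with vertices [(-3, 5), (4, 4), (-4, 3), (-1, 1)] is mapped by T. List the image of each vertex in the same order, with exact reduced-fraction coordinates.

image vertices: (-1, 6), (6, -9), (-2, 6), (1, -2)

T1 shear: y ← y − 2·x: (-3, 5) → (-3, 11); (4, 4) → (4, -4); (-4, 3) → (-4, 11); (-1, 1) → (-1, 3)
T2 translate by (2, -5): (-3, 11) → (-1, 6); (4, -4) → (6, -9); (-4, 11) → (-2, 6); (-1, 3) → (1, -2)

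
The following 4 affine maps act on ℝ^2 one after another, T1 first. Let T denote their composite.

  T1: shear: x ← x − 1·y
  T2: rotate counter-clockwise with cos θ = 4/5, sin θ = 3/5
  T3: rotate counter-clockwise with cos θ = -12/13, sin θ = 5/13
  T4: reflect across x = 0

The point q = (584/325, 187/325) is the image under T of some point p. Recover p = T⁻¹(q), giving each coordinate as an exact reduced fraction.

T1 = [1 -1 0; 0 1 0; 0 0 1]
T2·T1 = [4/5 -7/5 0; 3/5 1/5 0; 0 0 1]
T3·…·T1 = [-63/65 79/65 0; -16/65 -47/65 0; 0 0 1]
T4·…·T1 = [63/65 -79/65 0; -16/65 -47/65 0; 0 0 1]
det M = -1; M⁻¹ = [47/65 -79/65 0; -16/65 -63/65 0; 0 0 1]
M⁻¹ · (584/325, 187/325)ᵀ = (3/5, -1)ᵀ

p = (3/5, -1)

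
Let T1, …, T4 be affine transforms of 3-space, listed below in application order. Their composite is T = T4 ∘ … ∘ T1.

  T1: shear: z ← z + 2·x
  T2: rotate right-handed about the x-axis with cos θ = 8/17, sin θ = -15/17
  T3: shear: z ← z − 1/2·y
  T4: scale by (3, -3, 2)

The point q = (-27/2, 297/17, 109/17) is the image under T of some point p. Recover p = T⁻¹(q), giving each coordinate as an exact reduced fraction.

p = (-9/2, -3, 4)

T1 = [1 0 0 0; 0 1 0 0; 2 0 1 0; 0 0 0 1]
T2·T1 = [1 0 0 0; 30/17 8/17 15/17 0; 16/17 -15/17 8/17 0; 0 0 0 1]
T3·…·T1 = [1 0 0 0; 30/17 8/17 15/17 0; 1/17 -19/17 1/34 0; 0 0 0 1]
T4·…·T1 = [3 0 0 0; -90/17 -24/17 -45/17 0; 2/17 -38/17 1/17 0; 0 0 0 1]
det M = -18; M⁻¹ = [1/3 0 0 0; 0 -1/102 -15/34 0; -2/3 -19/51 4/17 0; 0 0 0 1]
M⁻¹ · (-27/2, 297/17, 109/17)ᵀ = (-9/2, -3, 4)ᵀ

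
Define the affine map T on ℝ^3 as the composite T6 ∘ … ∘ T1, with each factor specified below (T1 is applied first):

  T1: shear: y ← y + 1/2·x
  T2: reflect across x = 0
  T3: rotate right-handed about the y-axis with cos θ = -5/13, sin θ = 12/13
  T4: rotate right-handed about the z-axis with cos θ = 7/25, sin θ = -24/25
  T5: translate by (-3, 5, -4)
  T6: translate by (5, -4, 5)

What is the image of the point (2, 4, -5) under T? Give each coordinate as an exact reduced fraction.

T(p) = (372/65, 396/65, 62/13)

T1 shear: y ← y + 1/2·x: (2, 4, -5) → (2, 5, -5)
T2 reflect across x = 0: (2, 5, -5) → (-2, 5, -5)
T3 rotate right-handed about the y-axis with cos θ = -5/13, sin θ = 12/13: (-2, 5, -5) → (-50/13, 5, 49/13)
T4 rotate right-handed about the z-axis with cos θ = 7/25, sin θ = -24/25: (-50/13, 5, 49/13) → (242/65, 331/65, 49/13)
T5 translate by (-3, 5, -4): (242/65, 331/65, 49/13) → (47/65, 656/65, -3/13)
T6 translate by (5, -4, 5): (47/65, 656/65, -3/13) → (372/65, 396/65, 62/13)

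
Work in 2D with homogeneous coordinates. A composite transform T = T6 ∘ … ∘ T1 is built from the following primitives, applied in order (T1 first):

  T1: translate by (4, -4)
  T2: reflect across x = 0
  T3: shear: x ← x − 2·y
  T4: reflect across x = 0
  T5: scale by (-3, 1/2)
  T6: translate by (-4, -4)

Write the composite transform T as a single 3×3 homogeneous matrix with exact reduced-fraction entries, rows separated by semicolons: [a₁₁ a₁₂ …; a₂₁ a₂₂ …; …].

T = [-3 -6 8; 0 1/2 -6; 0 0 1]

T1 = [1 0 4; 0 1 -4; 0 0 1]
T2·T1 = [-1 0 -4; 0 1 -4; 0 0 1]
T3·…·T1 = [-1 -2 4; 0 1 -4; 0 0 1]
T4·…·T1 = [1 2 -4; 0 1 -4; 0 0 1]
T5·…·T1 = [-3 -6 12; 0 1/2 -2; 0 0 1]
T6·…·T1 = [-3 -6 8; 0 1/2 -6; 0 0 1]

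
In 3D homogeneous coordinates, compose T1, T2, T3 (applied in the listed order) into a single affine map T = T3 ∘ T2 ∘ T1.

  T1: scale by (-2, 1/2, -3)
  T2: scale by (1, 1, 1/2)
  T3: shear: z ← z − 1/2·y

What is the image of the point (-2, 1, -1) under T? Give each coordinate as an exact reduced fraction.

T(p) = (4, 1/2, 5/4)

T1 scale by (-2, 1/2, -3): (-2, 1, -1) → (4, 1/2, 3)
T2 scale by (1, 1, 1/2): (4, 1/2, 3) → (4, 1/2, 3/2)
T3 shear: z ← z − 1/2·y: (4, 1/2, 3/2) → (4, 1/2, 5/4)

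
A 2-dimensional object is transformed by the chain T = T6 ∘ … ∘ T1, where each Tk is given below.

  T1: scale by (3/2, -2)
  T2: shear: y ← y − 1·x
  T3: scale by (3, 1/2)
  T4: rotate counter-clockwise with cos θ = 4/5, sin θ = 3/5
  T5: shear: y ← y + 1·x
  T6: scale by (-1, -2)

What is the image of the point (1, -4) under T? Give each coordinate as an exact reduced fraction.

T1 scale by (3/2, -2): (1, -4) → (3/2, 8)
T2 shear: y ← y − 1·x: (3/2, 8) → (3/2, 13/2)
T3 scale by (3, 1/2): (3/2, 13/2) → (9/2, 13/4)
T4 rotate counter-clockwise with cos θ = 4/5, sin θ = 3/5: (9/2, 13/4) → (33/20, 53/10)
T5 shear: y ← y + 1·x: (33/20, 53/10) → (33/20, 139/20)
T6 scale by (-1, -2): (33/20, 139/20) → (-33/20, -139/10)

T(p) = (-33/20, -139/10)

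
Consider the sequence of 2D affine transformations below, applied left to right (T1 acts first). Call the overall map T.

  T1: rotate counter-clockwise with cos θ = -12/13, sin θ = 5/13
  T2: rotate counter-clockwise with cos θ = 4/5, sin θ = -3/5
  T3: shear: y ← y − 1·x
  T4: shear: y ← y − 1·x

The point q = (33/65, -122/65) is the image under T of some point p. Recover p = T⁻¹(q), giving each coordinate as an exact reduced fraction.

p = (-1, 0)

T1 = [-12/13 -5/13 0; 5/13 -12/13 0; 0 0 1]
T2·T1 = [-33/65 -56/65 0; 56/65 -33/65 0; 0 0 1]
T3·…·T1 = [-33/65 -56/65 0; 89/65 23/65 0; 0 0 1]
T4·…·T1 = [-33/65 -56/65 0; 122/65 79/65 0; 0 0 1]
det M = 1; M⁻¹ = [79/65 56/65 0; -122/65 -33/65 0; 0 0 1]
M⁻¹ · (33/65, -122/65)ᵀ = (-1, 0)ᵀ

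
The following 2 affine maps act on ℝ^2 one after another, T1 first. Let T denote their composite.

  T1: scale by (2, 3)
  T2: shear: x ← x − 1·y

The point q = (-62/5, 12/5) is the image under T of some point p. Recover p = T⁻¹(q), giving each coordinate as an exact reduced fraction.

p = (-5, 4/5)

T1 = [2 0 0; 0 3 0; 0 0 1]
T2·T1 = [2 -3 0; 0 3 0; 0 0 1]
det M = 6; M⁻¹ = [1/2 1/2 0; 0 1/3 0; 0 0 1]
M⁻¹ · (-62/5, 12/5)ᵀ = (-5, 4/5)ᵀ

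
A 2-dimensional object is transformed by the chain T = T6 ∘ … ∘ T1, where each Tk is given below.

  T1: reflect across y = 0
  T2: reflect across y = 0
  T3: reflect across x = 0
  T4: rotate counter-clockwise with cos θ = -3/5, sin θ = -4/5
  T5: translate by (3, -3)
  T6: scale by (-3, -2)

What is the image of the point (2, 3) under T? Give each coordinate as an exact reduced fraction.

T1 reflect across y = 0: (2, 3) → (2, -3)
T2 reflect across y = 0: (2, -3) → (2, 3)
T3 reflect across x = 0: (2, 3) → (-2, 3)
T4 rotate counter-clockwise with cos θ = -3/5, sin θ = -4/5: (-2, 3) → (18/5, -1/5)
T5 translate by (3, -3): (18/5, -1/5) → (33/5, -16/5)
T6 scale by (-3, -2): (33/5, -16/5) → (-99/5, 32/5)

T(p) = (-99/5, 32/5)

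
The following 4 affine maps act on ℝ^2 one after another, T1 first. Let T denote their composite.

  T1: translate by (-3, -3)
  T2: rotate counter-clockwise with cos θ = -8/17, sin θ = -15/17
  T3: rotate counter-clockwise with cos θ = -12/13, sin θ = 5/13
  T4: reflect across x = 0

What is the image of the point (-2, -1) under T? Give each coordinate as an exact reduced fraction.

T1 translate by (-3, -3): (-2, -1) → (-5, -4)
T2 rotate counter-clockwise with cos θ = -8/17, sin θ = -15/17: (-5, -4) → (-20/17, 107/17)
T3 rotate counter-clockwise with cos θ = -12/13, sin θ = 5/13: (-20/17, 107/17) → (-295/221, -1384/221)
T4 reflect across x = 0: (-295/221, -1384/221) → (295/221, -1384/221)

T(p) = (295/221, -1384/221)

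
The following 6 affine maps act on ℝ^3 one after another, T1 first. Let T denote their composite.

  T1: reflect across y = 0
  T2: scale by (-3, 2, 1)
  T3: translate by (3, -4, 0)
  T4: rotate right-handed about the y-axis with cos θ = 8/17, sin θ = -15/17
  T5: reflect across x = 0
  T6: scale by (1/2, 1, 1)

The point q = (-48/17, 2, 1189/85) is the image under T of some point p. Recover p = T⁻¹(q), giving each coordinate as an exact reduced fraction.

T1 = [1 0 0 0; 0 -1 0 0; 0 0 1 0; 0 0 0 1]
T2·T1 = [-3 0 0 0; 0 -2 0 0; 0 0 1 0; 0 0 0 1]
T3·…·T1 = [-3 0 0 3; 0 -2 0 -4; 0 0 1 0; 0 0 0 1]
T4·…·T1 = [-24/17 0 -15/17 24/17; 0 -2 0 -4; -45/17 0 8/17 45/17; 0 0 0 1]
T5·…·T1 = [24/17 0 15/17 -24/17; 0 -2 0 -4; -45/17 0 8/17 45/17; 0 0 0 1]
T6·…·T1 = [12/17 0 15/34 -12/17; 0 -2 0 -4; -45/17 0 8/17 45/17; 0 0 0 1]
det M = -3; M⁻¹ = [16/51 0 -5/17 1; 0 -1/2 0 -2; 30/17 0 8/17 0; 0 0 0 1]
M⁻¹ · (-48/17, 2, 1189/85)ᵀ = (-4, -3, 8/5)ᵀ

p = (-4, -3, 8/5)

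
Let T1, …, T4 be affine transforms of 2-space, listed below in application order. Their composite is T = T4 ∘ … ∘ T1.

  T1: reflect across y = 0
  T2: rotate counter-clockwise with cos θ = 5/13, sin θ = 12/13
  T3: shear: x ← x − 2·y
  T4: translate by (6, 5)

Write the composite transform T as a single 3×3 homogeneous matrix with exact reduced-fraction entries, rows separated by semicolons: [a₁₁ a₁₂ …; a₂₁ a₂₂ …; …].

T1 = [1 0 0; 0 -1 0; 0 0 1]
T2·T1 = [5/13 12/13 0; 12/13 -5/13 0; 0 0 1]
T3·…·T1 = [-19/13 22/13 0; 12/13 -5/13 0; 0 0 1]
T4·…·T1 = [-19/13 22/13 6; 12/13 -5/13 5; 0 0 1]

T = [-19/13 22/13 6; 12/13 -5/13 5; 0 0 1]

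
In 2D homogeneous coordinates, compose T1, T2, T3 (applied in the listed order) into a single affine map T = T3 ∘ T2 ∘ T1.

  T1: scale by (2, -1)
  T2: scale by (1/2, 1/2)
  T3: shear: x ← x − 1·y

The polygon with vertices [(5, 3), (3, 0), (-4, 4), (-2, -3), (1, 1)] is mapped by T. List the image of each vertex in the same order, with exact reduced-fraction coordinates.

image vertices: (13/2, -3/2), (3, 0), (-2, -2), (-7/2, 3/2), (3/2, -1/2)

T1 scale by (2, -1): (5, 3) → (10, -3); (3, 0) → (6, 0); (-4, 4) → (-8, -4); (-2, -3) → (-4, 3); (1, 1) → (2, -1)
T2 scale by (1/2, 1/2): (10, -3) → (5, -3/2); (6, 0) → (3, 0); (-8, -4) → (-4, -2); (-4, 3) → (-2, 3/2); (2, -1) → (1, -1/2)
T3 shear: x ← x − 1·y: (5, -3/2) → (13/2, -3/2); (3, 0) → (3, 0); (-4, -2) → (-2, -2); (-2, 3/2) → (-7/2, 3/2); (1, -1/2) → (3/2, -1/2)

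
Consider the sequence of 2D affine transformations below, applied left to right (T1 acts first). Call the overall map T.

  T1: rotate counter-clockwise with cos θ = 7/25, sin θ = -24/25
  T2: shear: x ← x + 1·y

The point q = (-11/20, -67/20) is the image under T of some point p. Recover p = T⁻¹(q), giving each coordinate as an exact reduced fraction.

T1 = [7/25 24/25 0; -24/25 7/25 0; 0 0 1]
T2·T1 = [-17/25 31/25 0; -24/25 7/25 0; 0 0 1]
det M = 1; M⁻¹ = [7/25 -31/25 0; 24/25 -17/25 0; 0 0 1]
M⁻¹ · (-11/20, -67/20)ᵀ = (4, 7/4)ᵀ

p = (4, 7/4)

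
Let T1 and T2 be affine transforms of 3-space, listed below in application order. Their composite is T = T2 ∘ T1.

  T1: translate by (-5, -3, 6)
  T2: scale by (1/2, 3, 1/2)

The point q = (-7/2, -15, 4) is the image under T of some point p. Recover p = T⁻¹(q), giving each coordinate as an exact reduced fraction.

p = (-2, -2, 2)

T1 = [1 0 0 -5; 0 1 0 -3; 0 0 1 6; 0 0 0 1]
T2·T1 = [1/2 0 0 -5/2; 0 3 0 -9; 0 0 1/2 3; 0 0 0 1]
det M = 3/4; M⁻¹ = [2 0 0 5; 0 1/3 0 3; 0 0 2 -6; 0 0 0 1]
M⁻¹ · (-7/2, -15, 4)ᵀ = (-2, -2, 2)ᵀ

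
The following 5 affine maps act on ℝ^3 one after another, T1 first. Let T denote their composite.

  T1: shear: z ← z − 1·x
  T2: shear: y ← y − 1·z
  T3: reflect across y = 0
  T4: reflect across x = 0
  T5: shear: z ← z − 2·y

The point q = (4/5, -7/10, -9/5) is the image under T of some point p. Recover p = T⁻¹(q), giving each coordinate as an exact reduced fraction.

p = (-4/5, -5/2, -4)

T1 = [1 0 0 0; 0 1 0 0; -1 0 1 0; 0 0 0 1]
T2·T1 = [1 0 0 0; 1 1 -1 0; -1 0 1 0; 0 0 0 1]
T3·…·T1 = [1 0 0 0; -1 -1 1 0; -1 0 1 0; 0 0 0 1]
T4·…·T1 = [-1 0 0 0; -1 -1 1 0; -1 0 1 0; 0 0 0 1]
T5·…·T1 = [-1 0 0 0; -1 -1 1 0; 1 2 -1 0; 0 0 0 1]
det M = 1; M⁻¹ = [-1 0 0 0; 0 1 1 0; -1 2 1 0; 0 0 0 1]
M⁻¹ · (4/5, -7/10, -9/5)ᵀ = (-4/5, -5/2, -4)ᵀ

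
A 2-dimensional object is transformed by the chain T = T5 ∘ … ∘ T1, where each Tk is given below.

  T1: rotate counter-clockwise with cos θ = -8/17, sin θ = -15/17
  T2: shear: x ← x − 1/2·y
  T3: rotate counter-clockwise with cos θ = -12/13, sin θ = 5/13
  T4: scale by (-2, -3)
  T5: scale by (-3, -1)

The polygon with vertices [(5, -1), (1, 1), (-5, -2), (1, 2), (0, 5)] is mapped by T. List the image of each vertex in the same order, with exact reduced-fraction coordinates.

T1 rotate counter-clockwise with cos θ = -8/17, sin θ = -15/17: (5, -1) → (-55/17, -67/17); (1, 1) → (7/17, -23/17); (-5, -2) → (10/17, 91/17); (1, 2) → (22/17, -31/17); (0, 5) → (75/17, -40/17)
T2 shear: x ← x − 1/2·y: (-55/17, -67/17) → (-43/34, -67/17); (7/17, -23/17) → (37/34, -23/17); (10/17, 91/17) → (-71/34, 91/17); (22/17, -31/17) → (75/34, -31/17); (75/17, -40/17) → (95/17, -40/17)
T3 rotate counter-clockwise with cos θ = -12/13, sin θ = 5/13: (-43/34, -67/17) → (593/221, 1393/442); (37/34, -23/17) → (-107/221, 737/442); (-71/34, 91/17) → (-29/221, -2539/442); (75/34, -31/17) → (-295/221, 1119/442); (95/17, -40/17) → (-940/221, 955/221)
T4 scale by (-2, -3): (593/221, 1393/442) → (-1186/221, -4179/442); (-107/221, 737/442) → (214/221, -2211/442); (-29/221, -2539/442) → (58/221, 7617/442); (-295/221, 1119/442) → (590/221, -3357/442); (-940/221, 955/221) → (1880/221, -2865/221)
T5 scale by (-3, -1): (-1186/221, -4179/442) → (3558/221, 4179/442); (214/221, -2211/442) → (-642/221, 2211/442); (58/221, 7617/442) → (-174/221, -7617/442); (590/221, -3357/442) → (-1770/221, 3357/442); (1880/221, -2865/221) → (-5640/221, 2865/221)

image vertices: (3558/221, 4179/442), (-642/221, 2211/442), (-174/221, -7617/442), (-1770/221, 3357/442), (-5640/221, 2865/221)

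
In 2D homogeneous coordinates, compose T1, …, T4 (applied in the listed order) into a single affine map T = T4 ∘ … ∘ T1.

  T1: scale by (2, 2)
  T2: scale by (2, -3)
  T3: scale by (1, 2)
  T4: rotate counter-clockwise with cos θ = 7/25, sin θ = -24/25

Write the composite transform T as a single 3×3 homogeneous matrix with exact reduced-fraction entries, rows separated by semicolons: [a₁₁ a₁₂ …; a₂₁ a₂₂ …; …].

T = [28/25 -288/25 0; -96/25 -84/25 0; 0 0 1]

T1 = [2 0 0; 0 2 0; 0 0 1]
T2·T1 = [4 0 0; 0 -6 0; 0 0 1]
T3·…·T1 = [4 0 0; 0 -12 0; 0 0 1]
T4·…·T1 = [28/25 -288/25 0; -96/25 -84/25 0; 0 0 1]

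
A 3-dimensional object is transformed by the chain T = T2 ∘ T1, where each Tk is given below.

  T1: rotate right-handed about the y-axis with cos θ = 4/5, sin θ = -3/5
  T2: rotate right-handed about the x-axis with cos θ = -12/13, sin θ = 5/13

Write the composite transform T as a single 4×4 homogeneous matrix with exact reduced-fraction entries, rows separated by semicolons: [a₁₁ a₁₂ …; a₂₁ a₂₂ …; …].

T = [4/5 0 -3/5 0; -3/13 -12/13 -4/13 0; -36/65 5/13 -48/65 0; 0 0 0 1]

T1 = [4/5 0 -3/5 0; 0 1 0 0; 3/5 0 4/5 0; 0 0 0 1]
T2·T1 = [4/5 0 -3/5 0; -3/13 -12/13 -4/13 0; -36/65 5/13 -48/65 0; 0 0 0 1]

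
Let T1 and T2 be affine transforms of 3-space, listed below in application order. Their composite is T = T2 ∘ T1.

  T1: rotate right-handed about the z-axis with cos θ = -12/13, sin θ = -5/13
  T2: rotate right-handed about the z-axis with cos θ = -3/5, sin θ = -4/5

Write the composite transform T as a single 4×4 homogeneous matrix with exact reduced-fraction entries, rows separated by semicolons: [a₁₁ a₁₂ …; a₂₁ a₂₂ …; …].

T = [16/65 -63/65 0 0; 63/65 16/65 0 0; 0 0 1 0; 0 0 0 1]

T1 = [-12/13 5/13 0 0; -5/13 -12/13 0 0; 0 0 1 0; 0 0 0 1]
T2·T1 = [16/65 -63/65 0 0; 63/65 16/65 0 0; 0 0 1 0; 0 0 0 1]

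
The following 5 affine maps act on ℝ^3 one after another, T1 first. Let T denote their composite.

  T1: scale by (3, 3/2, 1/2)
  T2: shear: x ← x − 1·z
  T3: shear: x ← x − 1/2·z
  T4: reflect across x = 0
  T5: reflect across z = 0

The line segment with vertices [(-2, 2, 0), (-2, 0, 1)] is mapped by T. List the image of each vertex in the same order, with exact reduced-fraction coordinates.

T1 scale by (3, 3/2, 1/2): (-2, 2, 0) → (-6, 3, 0); (-2, 0, 1) → (-6, 0, 1/2)
T2 shear: x ← x − 1·z: (-6, 3, 0) → (-6, 3, 0); (-6, 0, 1/2) → (-13/2, 0, 1/2)
T3 shear: x ← x − 1/2·z: (-6, 3, 0) → (-6, 3, 0); (-13/2, 0, 1/2) → (-27/4, 0, 1/2)
T4 reflect across x = 0: (-6, 3, 0) → (6, 3, 0); (-27/4, 0, 1/2) → (27/4, 0, 1/2)
T5 reflect across z = 0: (6, 3, 0) → (6, 3, 0); (27/4, 0, 1/2) → (27/4, 0, -1/2)

image vertices: (6, 3, 0), (27/4, 0, -1/2)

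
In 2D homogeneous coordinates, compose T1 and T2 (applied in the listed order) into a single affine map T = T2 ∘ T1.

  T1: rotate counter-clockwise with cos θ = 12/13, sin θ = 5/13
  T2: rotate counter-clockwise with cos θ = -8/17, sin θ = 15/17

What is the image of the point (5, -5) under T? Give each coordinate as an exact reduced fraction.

T1 rotate counter-clockwise with cos θ = 12/13, sin θ = 5/13: (5, -5) → (85/13, -35/13)
T2 rotate counter-clockwise with cos θ = -8/17, sin θ = 15/17: (85/13, -35/13) → (-155/221, 1555/221)

T(p) = (-155/221, 1555/221)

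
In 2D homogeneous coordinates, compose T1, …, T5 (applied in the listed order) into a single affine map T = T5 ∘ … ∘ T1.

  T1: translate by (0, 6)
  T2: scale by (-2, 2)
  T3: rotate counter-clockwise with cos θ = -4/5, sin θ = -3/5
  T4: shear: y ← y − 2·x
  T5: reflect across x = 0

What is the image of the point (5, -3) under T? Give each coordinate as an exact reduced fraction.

T1 translate by (0, 6): (5, -3) → (5, 3)
T2 scale by (-2, 2): (5, 3) → (-10, 6)
T3 rotate counter-clockwise with cos θ = -4/5, sin θ = -3/5: (-10, 6) → (58/5, 6/5)
T4 shear: y ← y − 2·x: (58/5, 6/5) → (58/5, -22)
T5 reflect across x = 0: (58/5, -22) → (-58/5, -22)

T(p) = (-58/5, -22)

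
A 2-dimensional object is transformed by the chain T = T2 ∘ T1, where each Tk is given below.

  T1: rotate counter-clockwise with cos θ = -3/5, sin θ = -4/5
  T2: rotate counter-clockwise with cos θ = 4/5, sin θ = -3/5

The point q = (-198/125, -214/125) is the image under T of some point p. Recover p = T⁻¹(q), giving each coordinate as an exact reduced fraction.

p = (2, 6/5)

T1 = [-3/5 4/5 0; -4/5 -3/5 0; 0 0 1]
T2·T1 = [-24/25 7/25 0; -7/25 -24/25 0; 0 0 1]
det M = 1; M⁻¹ = [-24/25 -7/25 0; 7/25 -24/25 0; 0 0 1]
M⁻¹ · (-198/125, -214/125)ᵀ = (2, 6/5)ᵀ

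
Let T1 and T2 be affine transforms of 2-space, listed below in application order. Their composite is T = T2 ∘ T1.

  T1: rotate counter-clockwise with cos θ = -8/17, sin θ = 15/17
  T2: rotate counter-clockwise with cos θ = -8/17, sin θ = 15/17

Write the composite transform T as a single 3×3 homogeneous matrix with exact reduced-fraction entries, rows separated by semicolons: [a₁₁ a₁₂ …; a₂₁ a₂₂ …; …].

T = [-161/289 240/289 0; -240/289 -161/289 0; 0 0 1]

T1 = [-8/17 -15/17 0; 15/17 -8/17 0; 0 0 1]
T2·T1 = [-161/289 240/289 0; -240/289 -161/289 0; 0 0 1]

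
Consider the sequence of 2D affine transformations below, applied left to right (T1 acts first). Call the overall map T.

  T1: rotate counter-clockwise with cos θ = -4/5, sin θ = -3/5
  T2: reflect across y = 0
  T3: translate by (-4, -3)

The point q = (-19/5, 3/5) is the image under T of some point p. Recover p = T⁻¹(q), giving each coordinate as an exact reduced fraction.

T1 = [-4/5 3/5 0; -3/5 -4/5 0; 0 0 1]
T2·T1 = [-4/5 3/5 0; 3/5 4/5 0; 0 0 1]
T3·…·T1 = [-4/5 3/5 -4; 3/5 4/5 -3; 0 0 1]
det M = -1; M⁻¹ = [-4/5 3/5 -7/5; 3/5 4/5 24/5; 0 0 1]
M⁻¹ · (-19/5, 3/5)ᵀ = (2, 3)ᵀ

p = (2, 3)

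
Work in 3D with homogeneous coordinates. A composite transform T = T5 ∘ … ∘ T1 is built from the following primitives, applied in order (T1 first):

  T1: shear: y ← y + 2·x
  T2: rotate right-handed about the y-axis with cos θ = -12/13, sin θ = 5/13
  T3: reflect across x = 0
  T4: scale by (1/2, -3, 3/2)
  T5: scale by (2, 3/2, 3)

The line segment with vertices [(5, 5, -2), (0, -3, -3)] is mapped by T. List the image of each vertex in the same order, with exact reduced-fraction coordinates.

image vertices: (70/13, -135/2, -9/26), (15/13, 27/2, 162/13)

T1 shear: y ← y + 2·x: (5, 5, -2) → (5, 15, -2); (0, -3, -3) → (0, -3, -3)
T2 rotate right-handed about the y-axis with cos θ = -12/13, sin θ = 5/13: (5, 15, -2) → (-70/13, 15, -1/13); (0, -3, -3) → (-15/13, -3, 36/13)
T3 reflect across x = 0: (-70/13, 15, -1/13) → (70/13, 15, -1/13); (-15/13, -3, 36/13) → (15/13, -3, 36/13)
T4 scale by (1/2, -3, 3/2): (70/13, 15, -1/13) → (35/13, -45, -3/26); (15/13, -3, 36/13) → (15/26, 9, 54/13)
T5 scale by (2, 3/2, 3): (35/13, -45, -3/26) → (70/13, -135/2, -9/26); (15/26, 9, 54/13) → (15/13, 27/2, 162/13)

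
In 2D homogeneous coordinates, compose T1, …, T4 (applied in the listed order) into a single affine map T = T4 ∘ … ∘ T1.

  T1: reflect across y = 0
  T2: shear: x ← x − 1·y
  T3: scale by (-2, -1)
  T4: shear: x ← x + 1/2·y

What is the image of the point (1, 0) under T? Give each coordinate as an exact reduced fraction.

T1 reflect across y = 0: (1, 0) → (1, 0)
T2 shear: x ← x − 1·y: (1, 0) → (1, 0)
T3 scale by (-2, -1): (1, 0) → (-2, 0)
T4 shear: x ← x + 1/2·y: (-2, 0) → (-2, 0)

T(p) = (-2, 0)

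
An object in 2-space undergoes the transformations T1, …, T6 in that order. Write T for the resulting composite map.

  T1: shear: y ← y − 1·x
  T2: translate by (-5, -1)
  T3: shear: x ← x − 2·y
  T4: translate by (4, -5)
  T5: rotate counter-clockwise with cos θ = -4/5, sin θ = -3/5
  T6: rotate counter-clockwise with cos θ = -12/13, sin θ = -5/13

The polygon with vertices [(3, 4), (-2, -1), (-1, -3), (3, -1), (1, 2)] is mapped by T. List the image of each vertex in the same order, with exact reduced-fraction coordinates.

image vertices: (346/65, -53/65), (181/65, -333/65), (116/13, -8/13), (956/65, 342/65), (56/13, -33/13)

T1 shear: y ← y − 1·x: (3, 4) → (3, 1); (-2, -1) → (-2, 1); (-1, -3) → (-1, -2); (3, -1) → (3, -4); (1, 2) → (1, 1)
T2 translate by (-5, -1): (3, 1) → (-2, 0); (-2, 1) → (-7, 0); (-1, -2) → (-6, -3); (3, -4) → (-2, -5); (1, 1) → (-4, 0)
T3 shear: x ← x − 2·y: (-2, 0) → (-2, 0); (-7, 0) → (-7, 0); (-6, -3) → (0, -3); (-2, -5) → (8, -5); (-4, 0) → (-4, 0)
T4 translate by (4, -5): (-2, 0) → (2, -5); (-7, 0) → (-3, -5); (0, -3) → (4, -8); (8, -5) → (12, -10); (-4, 0) → (0, -5)
T5 rotate counter-clockwise with cos θ = -4/5, sin θ = -3/5: (2, -5) → (-23/5, 14/5); (-3, -5) → (-3/5, 29/5); (4, -8) → (-8, 4); (12, -10) → (-78/5, 4/5); (0, -5) → (-3, 4)
T6 rotate counter-clockwise with cos θ = -12/13, sin θ = -5/13: (-23/5, 14/5) → (346/65, -53/65); (-3/5, 29/5) → (181/65, -333/65); (-8, 4) → (116/13, -8/13); (-78/5, 4/5) → (956/65, 342/65); (-3, 4) → (56/13, -33/13)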